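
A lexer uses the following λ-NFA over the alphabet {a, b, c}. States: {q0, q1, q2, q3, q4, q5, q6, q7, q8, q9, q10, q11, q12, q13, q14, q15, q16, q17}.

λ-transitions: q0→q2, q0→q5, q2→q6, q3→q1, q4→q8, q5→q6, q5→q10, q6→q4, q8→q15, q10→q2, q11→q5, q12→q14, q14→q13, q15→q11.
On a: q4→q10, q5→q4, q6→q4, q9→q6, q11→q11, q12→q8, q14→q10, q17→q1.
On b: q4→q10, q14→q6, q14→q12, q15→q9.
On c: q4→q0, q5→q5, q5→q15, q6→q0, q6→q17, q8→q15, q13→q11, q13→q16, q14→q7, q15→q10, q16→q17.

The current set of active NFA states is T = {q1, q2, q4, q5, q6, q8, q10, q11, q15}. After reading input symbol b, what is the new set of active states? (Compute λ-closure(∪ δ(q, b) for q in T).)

q4 on b → {q10}.
q15 on b → {q9}.
No b-transition from q1, q2, q5, q6, q8, q10, q11.
Union after reading b: {q9, q10}.
Now take the λ-closure:
From q10 via λ: add q2.
From q2 via λ: add q6.
From q6 via λ: add q4.
From q4 via λ: add q8.
From q8 via λ: add q15.
From q15 via λ: add q11.
From q11 via λ: add q5.
No new states can be added; the closed set is {q2, q4, q5, q6, q8, q9, q10, q11, q15}.

{q2, q4, q5, q6, q8, q9, q10, q11, q15}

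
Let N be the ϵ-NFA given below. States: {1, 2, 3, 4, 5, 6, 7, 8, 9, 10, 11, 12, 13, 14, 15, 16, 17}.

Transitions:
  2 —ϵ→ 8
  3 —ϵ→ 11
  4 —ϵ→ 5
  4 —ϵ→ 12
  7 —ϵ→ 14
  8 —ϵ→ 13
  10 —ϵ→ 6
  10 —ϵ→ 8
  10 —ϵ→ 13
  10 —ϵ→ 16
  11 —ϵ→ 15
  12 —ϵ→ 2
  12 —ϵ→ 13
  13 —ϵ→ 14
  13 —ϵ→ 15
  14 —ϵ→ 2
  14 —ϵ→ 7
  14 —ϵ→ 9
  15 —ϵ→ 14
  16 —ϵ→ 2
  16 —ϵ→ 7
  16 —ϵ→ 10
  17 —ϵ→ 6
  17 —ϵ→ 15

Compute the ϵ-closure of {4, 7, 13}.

Start with {4, 7, 13}.
From 4 via ϵ: add 5, 12.
From 7 via ϵ: add 14.
From 13 via ϵ: add 15.
From 12 via ϵ: add 2.
From 14 via ϵ: add 9.
From 2 via ϵ: add 8.
No new states can be added; the closed set is {2, 4, 5, 7, 8, 9, 12, 13, 14, 15}.

{2, 4, 5, 7, 8, 9, 12, 13, 14, 15}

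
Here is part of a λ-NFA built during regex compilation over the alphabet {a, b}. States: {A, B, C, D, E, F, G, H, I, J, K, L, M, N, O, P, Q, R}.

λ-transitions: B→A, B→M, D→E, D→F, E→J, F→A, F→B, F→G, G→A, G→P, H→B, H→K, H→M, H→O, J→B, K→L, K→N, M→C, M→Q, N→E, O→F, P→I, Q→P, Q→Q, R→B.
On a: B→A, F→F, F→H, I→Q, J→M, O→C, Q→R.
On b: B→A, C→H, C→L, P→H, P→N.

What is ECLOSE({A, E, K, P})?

{A, B, C, E, I, J, K, L, M, N, P, Q}

Start with {A, E, K, P}.
From E via λ: add J.
From K via λ: add L, N.
From P via λ: add I.
From J via λ: add B.
From B via λ: add M.
From M via λ: add C, Q.
No new states can be added; the closed set is {A, B, C, E, I, J, K, L, M, N, P, Q}.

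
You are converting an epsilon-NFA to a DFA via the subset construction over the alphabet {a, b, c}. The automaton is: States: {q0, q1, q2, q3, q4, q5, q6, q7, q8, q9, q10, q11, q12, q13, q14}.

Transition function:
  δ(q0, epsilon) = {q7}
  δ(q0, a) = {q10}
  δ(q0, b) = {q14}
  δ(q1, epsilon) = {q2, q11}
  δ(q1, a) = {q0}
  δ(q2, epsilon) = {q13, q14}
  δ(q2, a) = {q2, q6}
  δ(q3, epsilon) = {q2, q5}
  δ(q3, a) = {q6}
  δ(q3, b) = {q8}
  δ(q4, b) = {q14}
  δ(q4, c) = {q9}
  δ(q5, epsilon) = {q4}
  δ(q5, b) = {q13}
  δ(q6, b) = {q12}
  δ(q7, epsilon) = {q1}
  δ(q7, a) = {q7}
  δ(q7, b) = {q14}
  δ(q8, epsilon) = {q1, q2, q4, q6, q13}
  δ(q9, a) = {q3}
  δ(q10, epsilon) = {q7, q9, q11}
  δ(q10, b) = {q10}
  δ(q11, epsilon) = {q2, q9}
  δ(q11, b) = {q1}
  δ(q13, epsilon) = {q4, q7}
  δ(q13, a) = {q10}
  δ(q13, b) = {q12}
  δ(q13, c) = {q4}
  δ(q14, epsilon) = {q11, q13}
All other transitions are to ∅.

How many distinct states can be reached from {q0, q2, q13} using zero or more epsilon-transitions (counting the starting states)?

9

Start with {q0, q2, q13}.
From q0 via epsilon: add q7.
From q2 via epsilon: add q14.
From q13 via epsilon: add q4.
From q7 via epsilon: add q1.
From q14 via epsilon: add q11.
From q11 via epsilon: add q9.
epsilon-closure = {q0, q1, q2, q4, q7, q9, q11, q13, q14}, which has 9 states.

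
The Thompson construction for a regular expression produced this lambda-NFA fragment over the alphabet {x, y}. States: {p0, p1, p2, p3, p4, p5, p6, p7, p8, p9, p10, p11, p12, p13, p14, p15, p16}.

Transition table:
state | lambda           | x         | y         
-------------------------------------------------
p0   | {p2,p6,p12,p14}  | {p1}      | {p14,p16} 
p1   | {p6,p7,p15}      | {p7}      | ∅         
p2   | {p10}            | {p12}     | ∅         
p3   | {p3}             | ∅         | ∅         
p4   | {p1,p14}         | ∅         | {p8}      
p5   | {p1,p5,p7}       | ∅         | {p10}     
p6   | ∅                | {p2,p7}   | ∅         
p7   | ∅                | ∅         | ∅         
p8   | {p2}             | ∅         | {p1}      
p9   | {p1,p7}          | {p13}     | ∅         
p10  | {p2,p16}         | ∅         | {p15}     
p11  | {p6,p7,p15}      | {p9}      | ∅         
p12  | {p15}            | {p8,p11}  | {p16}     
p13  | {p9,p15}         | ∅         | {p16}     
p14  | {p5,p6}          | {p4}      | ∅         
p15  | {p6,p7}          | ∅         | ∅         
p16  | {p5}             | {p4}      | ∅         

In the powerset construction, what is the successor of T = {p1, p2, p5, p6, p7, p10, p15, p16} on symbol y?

p5 on y → {p10}.
p10 on y → {p15}.
No y-transition from p1, p2, p6, p7, p15, p16.
Union after reading y: {p10, p15}.
Now take the lambda-closure:
From p10 via lambda: add p2, p16.
From p15 via lambda: add p6, p7.
From p16 via lambda: add p5.
From p5 via lambda: add p1.
No new states can be added; the closed set is {p1, p2, p5, p6, p7, p10, p15, p16}.

{p1, p2, p5, p6, p7, p10, p15, p16}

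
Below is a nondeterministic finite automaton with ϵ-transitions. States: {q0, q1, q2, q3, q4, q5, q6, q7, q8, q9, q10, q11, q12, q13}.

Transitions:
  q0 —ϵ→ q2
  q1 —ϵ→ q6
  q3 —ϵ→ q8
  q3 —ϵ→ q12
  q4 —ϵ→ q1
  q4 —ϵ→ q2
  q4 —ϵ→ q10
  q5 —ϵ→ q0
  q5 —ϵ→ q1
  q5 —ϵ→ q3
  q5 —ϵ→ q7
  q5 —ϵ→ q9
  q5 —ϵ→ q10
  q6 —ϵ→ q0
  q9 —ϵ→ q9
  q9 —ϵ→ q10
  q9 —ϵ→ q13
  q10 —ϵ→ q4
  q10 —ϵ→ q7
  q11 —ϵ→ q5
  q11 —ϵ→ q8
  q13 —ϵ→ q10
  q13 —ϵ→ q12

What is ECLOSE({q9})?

Start with {q9}.
From q9 via ϵ: add q10, q13.
From q10 via ϵ: add q4, q7.
From q13 via ϵ: add q12.
From q4 via ϵ: add q1, q2.
From q1 via ϵ: add q6.
From q6 via ϵ: add q0.
No new states can be added; the closed set is {q0, q1, q2, q4, q6, q7, q9, q10, q12, q13}.

{q0, q1, q2, q4, q6, q7, q9, q10, q12, q13}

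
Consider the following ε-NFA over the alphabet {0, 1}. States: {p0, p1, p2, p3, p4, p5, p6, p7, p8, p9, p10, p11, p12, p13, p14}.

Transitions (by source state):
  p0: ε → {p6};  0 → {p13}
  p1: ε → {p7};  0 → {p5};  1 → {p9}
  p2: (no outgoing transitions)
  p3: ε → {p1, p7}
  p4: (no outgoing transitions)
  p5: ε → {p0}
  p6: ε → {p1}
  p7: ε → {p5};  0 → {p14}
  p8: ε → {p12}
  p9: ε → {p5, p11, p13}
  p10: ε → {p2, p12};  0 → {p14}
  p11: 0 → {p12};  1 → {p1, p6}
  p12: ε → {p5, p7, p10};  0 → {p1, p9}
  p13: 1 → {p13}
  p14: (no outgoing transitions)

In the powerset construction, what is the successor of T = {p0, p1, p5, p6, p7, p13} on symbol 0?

p0 on 0 → {p13}.
p1 on 0 → {p5}.
p7 on 0 → {p14}.
No 0-transition from p5, p6, p13.
Union after reading 0: {p5, p13, p14}.
Now take the ε-closure:
From p5 via ε: add p0.
From p0 via ε: add p6.
From p6 via ε: add p1.
From p1 via ε: add p7.
No new states can be added; the closed set is {p0, p1, p5, p6, p7, p13, p14}.

{p0, p1, p5, p6, p7, p13, p14}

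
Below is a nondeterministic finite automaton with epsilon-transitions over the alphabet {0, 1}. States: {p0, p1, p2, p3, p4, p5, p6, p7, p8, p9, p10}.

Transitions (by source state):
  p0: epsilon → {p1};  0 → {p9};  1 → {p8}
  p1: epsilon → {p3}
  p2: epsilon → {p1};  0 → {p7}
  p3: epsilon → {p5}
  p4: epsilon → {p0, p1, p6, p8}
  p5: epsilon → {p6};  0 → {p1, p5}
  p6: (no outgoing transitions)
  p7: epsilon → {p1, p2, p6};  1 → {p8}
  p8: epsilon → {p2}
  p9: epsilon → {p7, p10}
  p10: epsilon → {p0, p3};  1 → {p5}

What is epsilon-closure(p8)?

{p1, p2, p3, p5, p6, p8}

Start with {p8}.
From p8 via epsilon: add p2.
From p2 via epsilon: add p1.
From p1 via epsilon: add p3.
From p3 via epsilon: add p5.
From p5 via epsilon: add p6.
No new states can be added; the closed set is {p1, p2, p3, p5, p6, p8}.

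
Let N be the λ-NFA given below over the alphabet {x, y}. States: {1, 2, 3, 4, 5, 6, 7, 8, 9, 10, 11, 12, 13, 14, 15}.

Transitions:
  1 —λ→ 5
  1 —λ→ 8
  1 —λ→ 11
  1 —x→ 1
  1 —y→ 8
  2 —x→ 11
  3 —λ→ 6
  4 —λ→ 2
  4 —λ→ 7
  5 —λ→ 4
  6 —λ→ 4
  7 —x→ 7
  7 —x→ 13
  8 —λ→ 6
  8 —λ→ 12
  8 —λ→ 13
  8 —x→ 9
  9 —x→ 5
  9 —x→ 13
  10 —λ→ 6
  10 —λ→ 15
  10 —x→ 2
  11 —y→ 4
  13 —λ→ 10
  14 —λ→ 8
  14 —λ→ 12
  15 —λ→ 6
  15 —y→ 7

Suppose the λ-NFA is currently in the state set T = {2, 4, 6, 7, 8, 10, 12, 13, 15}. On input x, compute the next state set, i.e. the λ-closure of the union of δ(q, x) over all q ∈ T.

2 on x → {11}.
7 on x → {7, 13}.
8 on x → {9}.
10 on x → {2}.
No x-transition from 4, 6, 12, 13, 15.
Union after reading x: {2, 7, 9, 11, 13}.
Now take the λ-closure:
From 13 via λ: add 10.
From 10 via λ: add 6, 15.
From 6 via λ: add 4.
No new states can be added; the closed set is {2, 4, 6, 7, 9, 10, 11, 13, 15}.

{2, 4, 6, 7, 9, 10, 11, 13, 15}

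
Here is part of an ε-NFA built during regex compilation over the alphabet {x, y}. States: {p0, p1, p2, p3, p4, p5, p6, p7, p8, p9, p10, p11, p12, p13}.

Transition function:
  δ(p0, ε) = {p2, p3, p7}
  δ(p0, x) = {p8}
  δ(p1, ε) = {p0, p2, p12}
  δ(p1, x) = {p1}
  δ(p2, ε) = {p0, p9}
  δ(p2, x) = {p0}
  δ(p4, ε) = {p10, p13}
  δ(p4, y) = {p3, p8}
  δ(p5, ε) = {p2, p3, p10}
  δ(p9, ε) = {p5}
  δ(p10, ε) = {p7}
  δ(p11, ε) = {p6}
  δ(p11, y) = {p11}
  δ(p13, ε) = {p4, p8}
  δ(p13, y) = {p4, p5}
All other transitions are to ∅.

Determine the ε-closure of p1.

Start with {p1}.
From p1 via ε: add p0, p2, p12.
From p0 via ε: add p3, p7.
From p2 via ε: add p9.
From p9 via ε: add p5.
From p5 via ε: add p10.
No new states can be added; the closed set is {p0, p1, p2, p3, p5, p7, p9, p10, p12}.

{p0, p1, p2, p3, p5, p7, p9, p10, p12}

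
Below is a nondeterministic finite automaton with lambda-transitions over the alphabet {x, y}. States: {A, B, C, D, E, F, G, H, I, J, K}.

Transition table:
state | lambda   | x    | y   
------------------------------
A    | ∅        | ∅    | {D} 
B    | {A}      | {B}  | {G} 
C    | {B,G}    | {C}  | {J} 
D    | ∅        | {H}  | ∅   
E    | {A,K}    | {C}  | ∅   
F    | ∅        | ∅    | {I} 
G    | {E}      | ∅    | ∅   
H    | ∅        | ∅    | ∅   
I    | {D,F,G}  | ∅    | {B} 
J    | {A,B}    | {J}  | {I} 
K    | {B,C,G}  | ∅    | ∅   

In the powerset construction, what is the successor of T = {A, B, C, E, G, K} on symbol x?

B on x → {B}.
C on x → {C}.
E on x → {C}.
No x-transition from A, G, K.
Union after reading x: {B, C}.
Now take the lambda-closure:
From B via lambda: add A.
From C via lambda: add G.
From G via lambda: add E.
From E via lambda: add K.
No new states can be added; the closed set is {A, B, C, E, G, K}.

{A, B, C, E, G, K}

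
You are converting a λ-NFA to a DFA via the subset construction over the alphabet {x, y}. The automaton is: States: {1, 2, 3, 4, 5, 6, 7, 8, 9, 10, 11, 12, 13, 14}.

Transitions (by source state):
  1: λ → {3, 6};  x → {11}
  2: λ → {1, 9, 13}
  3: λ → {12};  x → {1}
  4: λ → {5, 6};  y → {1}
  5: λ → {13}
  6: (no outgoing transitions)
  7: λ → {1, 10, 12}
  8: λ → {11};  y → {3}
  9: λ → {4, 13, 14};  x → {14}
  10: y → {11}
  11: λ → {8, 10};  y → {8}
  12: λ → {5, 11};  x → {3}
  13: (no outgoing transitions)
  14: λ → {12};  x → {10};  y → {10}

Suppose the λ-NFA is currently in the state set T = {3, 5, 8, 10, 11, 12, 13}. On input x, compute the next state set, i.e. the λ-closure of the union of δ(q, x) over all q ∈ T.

{1, 3, 5, 6, 8, 10, 11, 12, 13}

3 on x → {1}.
12 on x → {3}.
No x-transition from 5, 8, 10, 11, 13.
Union after reading x: {1, 3}.
Now take the λ-closure:
From 1 via λ: add 6.
From 3 via λ: add 12.
From 12 via λ: add 5, 11.
From 5 via λ: add 13.
From 11 via λ: add 8, 10.
No new states can be added; the closed set is {1, 3, 5, 6, 8, 10, 11, 12, 13}.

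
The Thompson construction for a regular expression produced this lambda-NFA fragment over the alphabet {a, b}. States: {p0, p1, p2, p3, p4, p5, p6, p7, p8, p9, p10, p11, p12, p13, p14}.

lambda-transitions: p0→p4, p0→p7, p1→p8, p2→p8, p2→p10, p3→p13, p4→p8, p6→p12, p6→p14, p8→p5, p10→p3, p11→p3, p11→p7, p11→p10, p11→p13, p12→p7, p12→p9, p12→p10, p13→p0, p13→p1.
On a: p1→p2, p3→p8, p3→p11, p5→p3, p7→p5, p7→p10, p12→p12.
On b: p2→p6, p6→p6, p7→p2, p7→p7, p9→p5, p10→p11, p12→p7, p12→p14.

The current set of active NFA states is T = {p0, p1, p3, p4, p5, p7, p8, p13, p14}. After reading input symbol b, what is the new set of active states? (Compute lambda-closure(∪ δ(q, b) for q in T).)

{p0, p1, p2, p3, p4, p5, p7, p8, p10, p13}

p7 on b → {p2, p7}.
No b-transition from p0, p1, p3, p4, p5, p8, p13, p14.
Union after reading b: {p2, p7}.
Now take the lambda-closure:
From p2 via lambda: add p8, p10.
From p8 via lambda: add p5.
From p10 via lambda: add p3.
From p3 via lambda: add p13.
From p13 via lambda: add p0, p1.
From p0 via lambda: add p4.
No new states can be added; the closed set is {p0, p1, p2, p3, p4, p5, p7, p8, p10, p13}.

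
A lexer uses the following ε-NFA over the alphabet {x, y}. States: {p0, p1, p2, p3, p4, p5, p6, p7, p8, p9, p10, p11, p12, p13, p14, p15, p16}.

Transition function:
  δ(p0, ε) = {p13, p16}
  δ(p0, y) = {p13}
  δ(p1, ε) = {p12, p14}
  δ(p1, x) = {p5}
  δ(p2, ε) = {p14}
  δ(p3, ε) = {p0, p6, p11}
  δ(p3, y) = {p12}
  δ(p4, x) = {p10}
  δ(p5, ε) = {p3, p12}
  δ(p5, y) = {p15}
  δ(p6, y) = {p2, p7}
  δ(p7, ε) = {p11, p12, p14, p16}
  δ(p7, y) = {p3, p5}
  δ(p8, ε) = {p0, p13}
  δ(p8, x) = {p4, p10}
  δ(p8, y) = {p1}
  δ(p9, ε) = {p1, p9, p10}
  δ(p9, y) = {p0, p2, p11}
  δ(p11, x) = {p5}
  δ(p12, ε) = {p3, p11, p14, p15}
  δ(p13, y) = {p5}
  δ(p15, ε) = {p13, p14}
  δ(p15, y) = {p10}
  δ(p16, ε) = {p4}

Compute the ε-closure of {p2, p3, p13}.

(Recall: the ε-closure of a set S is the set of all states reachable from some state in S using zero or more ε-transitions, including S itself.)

Start with {p2, p3, p13}.
From p2 via ε: add p14.
From p3 via ε: add p0, p6, p11.
From p0 via ε: add p16.
From p16 via ε: add p4.
No new states can be added; the closed set is {p0, p2, p3, p4, p6, p11, p13, p14, p16}.

{p0, p2, p3, p4, p6, p11, p13, p14, p16}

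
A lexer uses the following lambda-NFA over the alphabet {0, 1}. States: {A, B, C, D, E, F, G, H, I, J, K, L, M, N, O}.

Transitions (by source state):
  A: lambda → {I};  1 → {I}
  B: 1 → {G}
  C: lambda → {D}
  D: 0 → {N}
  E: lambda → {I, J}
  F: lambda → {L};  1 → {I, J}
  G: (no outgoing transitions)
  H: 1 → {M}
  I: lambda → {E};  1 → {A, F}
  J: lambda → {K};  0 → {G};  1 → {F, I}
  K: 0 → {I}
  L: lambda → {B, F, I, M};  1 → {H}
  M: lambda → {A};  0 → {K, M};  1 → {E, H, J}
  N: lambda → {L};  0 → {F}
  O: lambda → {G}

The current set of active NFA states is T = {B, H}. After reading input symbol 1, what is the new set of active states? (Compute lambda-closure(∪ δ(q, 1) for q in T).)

{A, E, G, I, J, K, M}

B on 1 → {G}.
H on 1 → {M}.
Union after reading 1: {G, M}.
Now take the lambda-closure:
From M via lambda: add A.
From A via lambda: add I.
From I via lambda: add E.
From E via lambda: add J.
From J via lambda: add K.
No new states can be added; the closed set is {A, E, G, I, J, K, M}.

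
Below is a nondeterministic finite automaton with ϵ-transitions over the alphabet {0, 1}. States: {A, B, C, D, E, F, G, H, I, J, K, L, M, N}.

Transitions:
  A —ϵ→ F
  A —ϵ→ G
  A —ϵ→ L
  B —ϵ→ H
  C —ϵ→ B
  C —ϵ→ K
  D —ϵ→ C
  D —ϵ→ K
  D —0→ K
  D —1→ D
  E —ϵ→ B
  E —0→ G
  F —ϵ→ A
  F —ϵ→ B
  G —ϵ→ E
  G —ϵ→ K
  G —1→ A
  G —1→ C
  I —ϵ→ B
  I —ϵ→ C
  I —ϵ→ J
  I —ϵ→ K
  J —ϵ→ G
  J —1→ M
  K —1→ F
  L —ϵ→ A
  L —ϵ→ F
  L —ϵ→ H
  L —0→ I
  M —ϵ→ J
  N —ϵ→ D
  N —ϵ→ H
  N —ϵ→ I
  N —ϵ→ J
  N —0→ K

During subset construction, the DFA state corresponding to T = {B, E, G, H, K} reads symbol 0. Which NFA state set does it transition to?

E on 0 → {G}.
No 0-transition from B, G, H, K.
Union after reading 0: {G}.
Now take the ϵ-closure:
From G via ϵ: add E, K.
From E via ϵ: add B.
From B via ϵ: add H.
No new states can be added; the closed set is {B, E, G, H, K}.

{B, E, G, H, K}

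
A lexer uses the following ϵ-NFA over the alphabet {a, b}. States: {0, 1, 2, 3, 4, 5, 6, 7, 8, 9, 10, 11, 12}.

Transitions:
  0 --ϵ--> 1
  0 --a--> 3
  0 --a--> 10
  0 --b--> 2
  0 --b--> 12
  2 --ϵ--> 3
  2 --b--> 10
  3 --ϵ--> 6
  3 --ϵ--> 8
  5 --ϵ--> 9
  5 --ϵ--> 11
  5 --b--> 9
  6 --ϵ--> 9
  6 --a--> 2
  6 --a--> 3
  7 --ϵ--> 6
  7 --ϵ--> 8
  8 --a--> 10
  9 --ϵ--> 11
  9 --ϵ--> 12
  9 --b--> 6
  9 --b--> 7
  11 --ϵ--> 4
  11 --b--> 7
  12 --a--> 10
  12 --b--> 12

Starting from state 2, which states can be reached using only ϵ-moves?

{2, 3, 4, 6, 8, 9, 11, 12}

Start with {2}.
From 2 via ϵ: add 3.
From 3 via ϵ: add 6, 8.
From 6 via ϵ: add 9.
From 9 via ϵ: add 11, 12.
From 11 via ϵ: add 4.
No new states can be added; the closed set is {2, 3, 4, 6, 8, 9, 11, 12}.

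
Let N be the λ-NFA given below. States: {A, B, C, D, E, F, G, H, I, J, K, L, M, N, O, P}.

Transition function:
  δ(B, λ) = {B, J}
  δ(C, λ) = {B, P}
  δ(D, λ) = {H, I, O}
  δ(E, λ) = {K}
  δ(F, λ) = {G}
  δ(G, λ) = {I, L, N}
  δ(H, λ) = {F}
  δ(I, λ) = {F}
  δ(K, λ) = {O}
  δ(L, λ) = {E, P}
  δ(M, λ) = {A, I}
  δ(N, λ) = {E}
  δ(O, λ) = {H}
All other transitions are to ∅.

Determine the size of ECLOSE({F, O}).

10

Start with {F, O}.
From F via λ: add G.
From O via λ: add H.
From G via λ: add I, L, N.
From L via λ: add E, P.
From E via λ: add K.
λ-closure = {E, F, G, H, I, K, L, N, O, P}, which has 10 states.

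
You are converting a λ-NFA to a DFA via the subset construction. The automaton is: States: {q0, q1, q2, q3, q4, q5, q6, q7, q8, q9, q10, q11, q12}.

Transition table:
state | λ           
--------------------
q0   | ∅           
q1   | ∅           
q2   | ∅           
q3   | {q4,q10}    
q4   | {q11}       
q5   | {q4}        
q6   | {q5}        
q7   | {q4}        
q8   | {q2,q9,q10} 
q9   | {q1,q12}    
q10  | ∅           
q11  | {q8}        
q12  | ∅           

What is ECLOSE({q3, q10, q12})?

Start with {q3, q10, q12}.
From q3 via λ: add q4.
From q4 via λ: add q11.
From q11 via λ: add q8.
From q8 via λ: add q2, q9.
From q9 via λ: add q1.
No new states can be added; the closed set is {q1, q2, q3, q4, q8, q9, q10, q11, q12}.

{q1, q2, q3, q4, q8, q9, q10, q11, q12}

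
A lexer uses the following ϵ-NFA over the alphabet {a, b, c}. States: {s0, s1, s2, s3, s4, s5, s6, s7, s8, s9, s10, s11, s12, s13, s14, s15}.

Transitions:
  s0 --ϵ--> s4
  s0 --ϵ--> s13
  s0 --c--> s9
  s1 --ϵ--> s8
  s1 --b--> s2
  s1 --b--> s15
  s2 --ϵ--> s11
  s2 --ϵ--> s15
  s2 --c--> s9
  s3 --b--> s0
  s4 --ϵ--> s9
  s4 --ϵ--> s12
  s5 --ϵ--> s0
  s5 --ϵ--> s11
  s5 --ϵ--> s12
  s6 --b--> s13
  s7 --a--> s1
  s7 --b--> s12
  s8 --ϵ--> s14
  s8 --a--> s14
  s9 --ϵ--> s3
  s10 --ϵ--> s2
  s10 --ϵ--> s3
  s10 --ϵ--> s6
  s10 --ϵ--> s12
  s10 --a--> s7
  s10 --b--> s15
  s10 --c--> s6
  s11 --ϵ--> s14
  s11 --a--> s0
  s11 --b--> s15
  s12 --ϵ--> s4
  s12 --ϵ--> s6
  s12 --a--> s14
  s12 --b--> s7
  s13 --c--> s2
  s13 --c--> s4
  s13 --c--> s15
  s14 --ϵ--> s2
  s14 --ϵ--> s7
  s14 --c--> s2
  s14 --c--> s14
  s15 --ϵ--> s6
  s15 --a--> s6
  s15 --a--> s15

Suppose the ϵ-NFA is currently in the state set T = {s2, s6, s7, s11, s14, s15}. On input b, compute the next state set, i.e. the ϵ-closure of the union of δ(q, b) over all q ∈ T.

s6 on b → {s13}.
s7 on b → {s12}.
s11 on b → {s15}.
No b-transition from s2, s14, s15.
Union after reading b: {s12, s13, s15}.
Now take the ϵ-closure:
From s12 via ϵ: add s4, s6.
From s4 via ϵ: add s9.
From s9 via ϵ: add s3.
No new states can be added; the closed set is {s3, s4, s6, s9, s12, s13, s15}.

{s3, s4, s6, s9, s12, s13, s15}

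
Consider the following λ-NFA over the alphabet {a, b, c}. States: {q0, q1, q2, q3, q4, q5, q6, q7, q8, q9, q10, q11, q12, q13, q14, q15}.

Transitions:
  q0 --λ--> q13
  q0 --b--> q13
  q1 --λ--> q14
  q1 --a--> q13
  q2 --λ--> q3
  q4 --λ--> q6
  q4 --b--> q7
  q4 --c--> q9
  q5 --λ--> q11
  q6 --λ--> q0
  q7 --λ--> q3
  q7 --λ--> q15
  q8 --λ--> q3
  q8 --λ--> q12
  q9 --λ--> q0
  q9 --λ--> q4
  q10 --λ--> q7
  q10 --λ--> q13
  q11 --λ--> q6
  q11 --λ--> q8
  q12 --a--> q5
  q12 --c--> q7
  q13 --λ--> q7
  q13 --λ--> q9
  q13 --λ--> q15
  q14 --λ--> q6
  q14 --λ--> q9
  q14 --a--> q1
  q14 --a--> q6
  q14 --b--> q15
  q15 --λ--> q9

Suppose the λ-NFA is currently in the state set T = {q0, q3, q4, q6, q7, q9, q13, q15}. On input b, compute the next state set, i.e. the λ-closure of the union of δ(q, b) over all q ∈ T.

{q0, q3, q4, q6, q7, q9, q13, q15}

q0 on b → {q13}.
q4 on b → {q7}.
No b-transition from q3, q6, q7, q9, q13, q15.
Union after reading b: {q7, q13}.
Now take the λ-closure:
From q7 via λ: add q3, q15.
From q13 via λ: add q9.
From q9 via λ: add q0, q4.
From q4 via λ: add q6.
No new states can be added; the closed set is {q0, q3, q4, q6, q7, q9, q13, q15}.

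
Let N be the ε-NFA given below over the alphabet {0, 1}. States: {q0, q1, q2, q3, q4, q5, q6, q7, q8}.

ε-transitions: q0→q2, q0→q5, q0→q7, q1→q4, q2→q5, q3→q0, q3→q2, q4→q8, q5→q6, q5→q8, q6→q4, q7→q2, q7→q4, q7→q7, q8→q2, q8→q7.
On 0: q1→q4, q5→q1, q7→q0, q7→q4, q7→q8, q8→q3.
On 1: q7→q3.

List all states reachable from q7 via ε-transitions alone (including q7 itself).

Start with {q7}.
From q7 via ε: add q2, q4.
From q2 via ε: add q5.
From q4 via ε: add q8.
From q5 via ε: add q6.
No new states can be added; the closed set is {q2, q4, q5, q6, q7, q8}.

{q2, q4, q5, q6, q7, q8}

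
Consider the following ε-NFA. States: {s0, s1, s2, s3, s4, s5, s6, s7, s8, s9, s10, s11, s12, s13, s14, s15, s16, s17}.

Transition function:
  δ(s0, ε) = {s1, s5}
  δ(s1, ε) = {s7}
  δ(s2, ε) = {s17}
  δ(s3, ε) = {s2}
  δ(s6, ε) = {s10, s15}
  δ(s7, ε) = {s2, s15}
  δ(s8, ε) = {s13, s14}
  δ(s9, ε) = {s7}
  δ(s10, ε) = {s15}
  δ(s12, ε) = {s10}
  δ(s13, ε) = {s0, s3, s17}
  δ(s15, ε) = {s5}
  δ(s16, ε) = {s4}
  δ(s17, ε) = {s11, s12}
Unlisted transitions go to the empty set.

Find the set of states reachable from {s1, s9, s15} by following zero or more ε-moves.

{s1, s2, s5, s7, s9, s10, s11, s12, s15, s17}

Start with {s1, s9, s15}.
From s1 via ε: add s7.
From s15 via ε: add s5.
From s7 via ε: add s2.
From s2 via ε: add s17.
From s17 via ε: add s11, s12.
From s12 via ε: add s10.
No new states can be added; the closed set is {s1, s2, s5, s7, s9, s10, s11, s12, s15, s17}.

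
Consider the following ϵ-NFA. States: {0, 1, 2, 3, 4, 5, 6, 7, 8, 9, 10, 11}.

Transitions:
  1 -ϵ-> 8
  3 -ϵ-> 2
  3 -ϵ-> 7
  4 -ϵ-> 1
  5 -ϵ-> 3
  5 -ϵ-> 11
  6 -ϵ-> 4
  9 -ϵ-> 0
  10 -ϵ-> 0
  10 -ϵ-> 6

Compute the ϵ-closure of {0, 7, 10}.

Start with {0, 7, 10}.
From 10 via ϵ: add 6.
From 6 via ϵ: add 4.
From 4 via ϵ: add 1.
From 1 via ϵ: add 8.
No new states can be added; the closed set is {0, 1, 4, 6, 7, 8, 10}.

{0, 1, 4, 6, 7, 8, 10}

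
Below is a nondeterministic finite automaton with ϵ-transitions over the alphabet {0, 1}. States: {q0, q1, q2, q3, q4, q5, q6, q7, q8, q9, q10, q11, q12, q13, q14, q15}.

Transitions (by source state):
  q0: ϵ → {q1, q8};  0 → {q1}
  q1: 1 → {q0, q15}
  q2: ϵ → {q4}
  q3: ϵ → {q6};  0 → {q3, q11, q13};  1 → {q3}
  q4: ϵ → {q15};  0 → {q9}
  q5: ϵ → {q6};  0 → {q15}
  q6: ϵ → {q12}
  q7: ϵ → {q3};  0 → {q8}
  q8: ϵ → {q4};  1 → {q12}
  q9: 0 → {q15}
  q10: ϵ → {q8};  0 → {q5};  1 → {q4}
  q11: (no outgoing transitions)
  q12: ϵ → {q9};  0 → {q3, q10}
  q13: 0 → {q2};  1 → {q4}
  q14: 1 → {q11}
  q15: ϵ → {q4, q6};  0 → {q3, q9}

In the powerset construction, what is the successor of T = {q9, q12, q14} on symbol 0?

{q3, q4, q6, q8, q9, q10, q12, q15}

q9 on 0 → {q15}.
q12 on 0 → {q3, q10}.
No 0-transition from q14.
Union after reading 0: {q3, q10, q15}.
Now take the ϵ-closure:
From q3 via ϵ: add q6.
From q10 via ϵ: add q8.
From q15 via ϵ: add q4.
From q6 via ϵ: add q12.
From q12 via ϵ: add q9.
No new states can be added; the closed set is {q3, q4, q6, q8, q9, q10, q12, q15}.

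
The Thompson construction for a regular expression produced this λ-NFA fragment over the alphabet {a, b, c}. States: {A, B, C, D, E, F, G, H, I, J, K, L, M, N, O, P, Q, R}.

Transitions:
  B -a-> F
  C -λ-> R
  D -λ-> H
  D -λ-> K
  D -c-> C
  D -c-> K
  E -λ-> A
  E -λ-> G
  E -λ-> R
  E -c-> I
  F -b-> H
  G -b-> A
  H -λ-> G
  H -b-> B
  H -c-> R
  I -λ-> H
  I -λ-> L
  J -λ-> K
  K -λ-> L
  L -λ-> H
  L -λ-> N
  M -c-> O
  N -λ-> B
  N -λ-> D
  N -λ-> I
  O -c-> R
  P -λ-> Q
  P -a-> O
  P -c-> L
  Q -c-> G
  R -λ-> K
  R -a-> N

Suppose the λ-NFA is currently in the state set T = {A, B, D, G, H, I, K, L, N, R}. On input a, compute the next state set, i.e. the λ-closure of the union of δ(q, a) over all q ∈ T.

B on a → {F}.
R on a → {N}.
No a-transition from A, D, G, H, I, K, L, N.
Union after reading a: {F, N}.
Now take the λ-closure:
From N via λ: add B, D, I.
From D via λ: add H, K.
From I via λ: add L.
From H via λ: add G.
No new states can be added; the closed set is {B, D, F, G, H, I, K, L, N}.

{B, D, F, G, H, I, K, L, N}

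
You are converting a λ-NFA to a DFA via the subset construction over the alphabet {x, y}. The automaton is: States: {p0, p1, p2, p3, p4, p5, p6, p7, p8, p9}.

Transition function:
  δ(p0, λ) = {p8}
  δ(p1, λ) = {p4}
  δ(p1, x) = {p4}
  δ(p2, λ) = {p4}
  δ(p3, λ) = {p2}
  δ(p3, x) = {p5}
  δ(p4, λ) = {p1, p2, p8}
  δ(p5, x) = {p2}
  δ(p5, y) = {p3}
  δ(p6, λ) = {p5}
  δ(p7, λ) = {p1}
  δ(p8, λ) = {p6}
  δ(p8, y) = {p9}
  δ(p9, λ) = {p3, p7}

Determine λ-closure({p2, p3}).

{p1, p2, p3, p4, p5, p6, p8}

Start with {p2, p3}.
From p2 via λ: add p4.
From p4 via λ: add p1, p8.
From p8 via λ: add p6.
From p6 via λ: add p5.
No new states can be added; the closed set is {p1, p2, p3, p4, p5, p6, p8}.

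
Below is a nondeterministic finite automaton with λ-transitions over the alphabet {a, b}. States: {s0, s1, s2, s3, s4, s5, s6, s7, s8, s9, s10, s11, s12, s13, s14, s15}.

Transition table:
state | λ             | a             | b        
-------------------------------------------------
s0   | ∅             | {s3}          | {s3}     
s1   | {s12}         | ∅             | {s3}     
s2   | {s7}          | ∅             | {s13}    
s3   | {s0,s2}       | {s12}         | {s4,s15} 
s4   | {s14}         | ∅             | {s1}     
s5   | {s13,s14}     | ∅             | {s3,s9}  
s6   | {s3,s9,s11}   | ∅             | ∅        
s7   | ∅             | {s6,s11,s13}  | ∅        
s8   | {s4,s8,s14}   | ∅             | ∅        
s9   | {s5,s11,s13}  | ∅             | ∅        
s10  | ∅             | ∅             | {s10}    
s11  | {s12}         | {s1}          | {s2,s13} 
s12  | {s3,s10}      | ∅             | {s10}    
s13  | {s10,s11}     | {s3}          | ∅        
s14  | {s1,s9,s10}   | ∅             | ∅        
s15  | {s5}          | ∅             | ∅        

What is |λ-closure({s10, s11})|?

Start with {s10, s11}.
From s11 via λ: add s12.
From s12 via λ: add s3.
From s3 via λ: add s0, s2.
From s2 via λ: add s7.
λ-closure = {s0, s2, s3, s7, s10, s11, s12}, which has 7 states.

7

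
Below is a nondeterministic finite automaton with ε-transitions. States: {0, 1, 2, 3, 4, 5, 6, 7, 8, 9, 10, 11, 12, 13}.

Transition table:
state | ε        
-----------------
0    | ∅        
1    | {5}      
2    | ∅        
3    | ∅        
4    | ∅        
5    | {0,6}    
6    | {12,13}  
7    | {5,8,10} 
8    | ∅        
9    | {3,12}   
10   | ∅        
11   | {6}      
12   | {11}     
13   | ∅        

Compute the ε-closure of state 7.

{0, 5, 6, 7, 8, 10, 11, 12, 13}

Start with {7}.
From 7 via ε: add 5, 8, 10.
From 5 via ε: add 0, 6.
From 6 via ε: add 12, 13.
From 12 via ε: add 11.
No new states can be added; the closed set is {0, 5, 6, 7, 8, 10, 11, 12, 13}.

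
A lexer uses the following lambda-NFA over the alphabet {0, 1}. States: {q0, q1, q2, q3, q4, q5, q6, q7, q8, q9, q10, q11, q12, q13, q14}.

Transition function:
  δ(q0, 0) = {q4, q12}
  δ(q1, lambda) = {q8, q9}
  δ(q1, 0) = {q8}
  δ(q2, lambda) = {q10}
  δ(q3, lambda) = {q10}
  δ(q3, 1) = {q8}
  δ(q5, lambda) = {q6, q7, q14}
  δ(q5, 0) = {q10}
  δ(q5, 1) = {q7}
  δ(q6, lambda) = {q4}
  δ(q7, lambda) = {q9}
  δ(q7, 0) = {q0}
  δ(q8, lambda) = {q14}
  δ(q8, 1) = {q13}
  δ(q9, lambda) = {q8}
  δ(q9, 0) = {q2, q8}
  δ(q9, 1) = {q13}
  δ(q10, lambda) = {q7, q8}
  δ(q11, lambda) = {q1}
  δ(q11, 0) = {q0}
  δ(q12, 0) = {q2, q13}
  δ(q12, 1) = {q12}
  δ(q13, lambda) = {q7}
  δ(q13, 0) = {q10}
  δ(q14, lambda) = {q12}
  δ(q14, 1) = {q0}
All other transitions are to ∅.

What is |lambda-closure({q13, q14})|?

6

Start with {q13, q14}.
From q13 via lambda: add q7.
From q14 via lambda: add q12.
From q7 via lambda: add q9.
From q9 via lambda: add q8.
lambda-closure = {q7, q8, q9, q12, q13, q14}, which has 6 states.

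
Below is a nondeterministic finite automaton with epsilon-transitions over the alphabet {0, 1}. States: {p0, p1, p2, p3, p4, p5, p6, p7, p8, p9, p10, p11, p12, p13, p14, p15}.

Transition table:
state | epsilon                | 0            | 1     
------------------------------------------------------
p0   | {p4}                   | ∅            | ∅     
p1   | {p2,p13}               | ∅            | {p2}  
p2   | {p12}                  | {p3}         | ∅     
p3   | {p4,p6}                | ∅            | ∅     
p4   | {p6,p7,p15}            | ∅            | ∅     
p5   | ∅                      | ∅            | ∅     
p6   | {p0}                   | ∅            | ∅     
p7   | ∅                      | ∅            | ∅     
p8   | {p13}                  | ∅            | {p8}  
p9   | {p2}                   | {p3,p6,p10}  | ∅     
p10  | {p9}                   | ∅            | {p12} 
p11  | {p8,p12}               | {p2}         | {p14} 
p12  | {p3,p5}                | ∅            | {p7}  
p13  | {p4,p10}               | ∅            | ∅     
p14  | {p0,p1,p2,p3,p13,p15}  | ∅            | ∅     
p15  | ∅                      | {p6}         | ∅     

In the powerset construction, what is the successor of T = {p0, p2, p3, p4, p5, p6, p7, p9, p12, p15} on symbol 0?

{p0, p2, p3, p4, p5, p6, p7, p9, p10, p12, p15}

p2 on 0 → {p3}.
p9 on 0 → {p3, p6, p10}.
p15 on 0 → {p6}.
No 0-transition from p0, p3, p4, p5, p6, p7, p12.
Union after reading 0: {p3, p6, p10}.
Now take the epsilon-closure:
From p3 via epsilon: add p4.
From p6 via epsilon: add p0.
From p10 via epsilon: add p9.
From p4 via epsilon: add p7, p15.
From p9 via epsilon: add p2.
From p2 via epsilon: add p12.
From p12 via epsilon: add p5.
No new states can be added; the closed set is {p0, p2, p3, p4, p5, p6, p7, p9, p10, p12, p15}.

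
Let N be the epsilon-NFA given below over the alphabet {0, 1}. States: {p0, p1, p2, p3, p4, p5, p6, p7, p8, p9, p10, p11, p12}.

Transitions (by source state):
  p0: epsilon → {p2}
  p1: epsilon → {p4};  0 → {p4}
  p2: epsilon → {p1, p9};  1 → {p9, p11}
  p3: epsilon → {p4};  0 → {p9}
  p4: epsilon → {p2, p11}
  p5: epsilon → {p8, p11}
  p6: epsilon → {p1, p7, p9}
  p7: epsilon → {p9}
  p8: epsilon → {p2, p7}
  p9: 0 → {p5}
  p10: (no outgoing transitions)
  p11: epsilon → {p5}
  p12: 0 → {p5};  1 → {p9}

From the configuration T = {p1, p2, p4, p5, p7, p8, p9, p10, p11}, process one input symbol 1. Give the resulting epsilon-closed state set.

p2 on 1 → {p9, p11}.
No 1-transition from p1, p4, p5, p7, p8, p9, p10, p11.
Union after reading 1: {p9, p11}.
Now take the epsilon-closure:
From p11 via epsilon: add p5.
From p5 via epsilon: add p8.
From p8 via epsilon: add p2, p7.
From p2 via epsilon: add p1.
From p1 via epsilon: add p4.
No new states can be added; the closed set is {p1, p2, p4, p5, p7, p8, p9, p11}.

{p1, p2, p4, p5, p7, p8, p9, p11}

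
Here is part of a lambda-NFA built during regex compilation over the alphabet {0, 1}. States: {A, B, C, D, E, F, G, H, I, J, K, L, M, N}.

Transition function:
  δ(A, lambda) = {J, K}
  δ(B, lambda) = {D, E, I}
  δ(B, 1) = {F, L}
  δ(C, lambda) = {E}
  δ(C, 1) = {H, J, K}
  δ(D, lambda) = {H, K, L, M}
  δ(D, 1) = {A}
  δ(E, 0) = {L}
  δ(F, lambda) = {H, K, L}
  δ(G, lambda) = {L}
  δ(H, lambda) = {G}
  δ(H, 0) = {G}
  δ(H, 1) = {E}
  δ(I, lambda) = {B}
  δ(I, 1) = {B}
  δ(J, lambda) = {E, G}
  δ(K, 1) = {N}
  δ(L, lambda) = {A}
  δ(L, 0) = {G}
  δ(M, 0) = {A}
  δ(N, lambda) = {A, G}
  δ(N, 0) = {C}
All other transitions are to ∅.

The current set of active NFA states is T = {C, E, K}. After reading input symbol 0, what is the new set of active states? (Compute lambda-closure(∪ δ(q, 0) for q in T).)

{A, E, G, J, K, L}

E on 0 → {L}.
No 0-transition from C, K.
Union after reading 0: {L}.
Now take the lambda-closure:
From L via lambda: add A.
From A via lambda: add J, K.
From J via lambda: add E, G.
No new states can be added; the closed set is {A, E, G, J, K, L}.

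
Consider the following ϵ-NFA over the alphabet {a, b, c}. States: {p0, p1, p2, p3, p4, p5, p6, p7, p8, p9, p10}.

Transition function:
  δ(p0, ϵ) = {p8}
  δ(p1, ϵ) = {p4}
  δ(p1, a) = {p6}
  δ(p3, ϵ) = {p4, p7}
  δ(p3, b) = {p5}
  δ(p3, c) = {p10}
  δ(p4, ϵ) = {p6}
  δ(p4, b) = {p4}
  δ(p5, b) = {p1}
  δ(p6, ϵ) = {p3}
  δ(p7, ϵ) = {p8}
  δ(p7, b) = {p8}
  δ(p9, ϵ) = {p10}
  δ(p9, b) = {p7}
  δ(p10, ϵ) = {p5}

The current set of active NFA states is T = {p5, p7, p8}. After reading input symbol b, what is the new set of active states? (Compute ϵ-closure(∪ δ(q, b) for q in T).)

p5 on b → {p1}.
p7 on b → {p8}.
No b-transition from p8.
Union after reading b: {p1, p8}.
Now take the ϵ-closure:
From p1 via ϵ: add p4.
From p4 via ϵ: add p6.
From p6 via ϵ: add p3.
From p3 via ϵ: add p7.
No new states can be added; the closed set is {p1, p3, p4, p6, p7, p8}.

{p1, p3, p4, p6, p7, p8}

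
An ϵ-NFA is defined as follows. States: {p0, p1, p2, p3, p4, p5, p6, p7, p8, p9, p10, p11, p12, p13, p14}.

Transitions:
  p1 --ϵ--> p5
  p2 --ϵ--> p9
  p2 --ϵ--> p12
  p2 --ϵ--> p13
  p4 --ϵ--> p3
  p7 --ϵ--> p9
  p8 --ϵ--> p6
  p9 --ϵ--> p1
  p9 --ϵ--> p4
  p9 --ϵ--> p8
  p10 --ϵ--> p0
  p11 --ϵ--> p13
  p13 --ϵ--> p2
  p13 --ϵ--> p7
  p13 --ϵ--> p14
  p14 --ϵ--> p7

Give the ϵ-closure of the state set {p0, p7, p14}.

Start with {p0, p7, p14}.
From p7 via ϵ: add p9.
From p9 via ϵ: add p1, p4, p8.
From p1 via ϵ: add p5.
From p4 via ϵ: add p3.
From p8 via ϵ: add p6.
No new states can be added; the closed set is {p0, p1, p3, p4, p5, p6, p7, p8, p9, p14}.

{p0, p1, p3, p4, p5, p6, p7, p8, p9, p14}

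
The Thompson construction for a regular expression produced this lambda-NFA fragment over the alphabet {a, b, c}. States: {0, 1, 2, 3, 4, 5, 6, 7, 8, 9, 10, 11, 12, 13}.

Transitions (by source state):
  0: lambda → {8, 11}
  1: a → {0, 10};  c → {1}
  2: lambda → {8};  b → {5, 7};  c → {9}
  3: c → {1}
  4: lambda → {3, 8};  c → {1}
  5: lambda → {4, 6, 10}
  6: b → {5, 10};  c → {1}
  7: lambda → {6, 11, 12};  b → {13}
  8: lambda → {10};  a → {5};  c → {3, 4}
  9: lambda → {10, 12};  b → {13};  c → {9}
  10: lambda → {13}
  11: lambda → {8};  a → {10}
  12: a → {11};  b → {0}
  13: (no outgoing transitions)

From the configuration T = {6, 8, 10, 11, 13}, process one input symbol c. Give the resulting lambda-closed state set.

{1, 3, 4, 8, 10, 13}

6 on c → {1}.
8 on c → {3, 4}.
No c-transition from 10, 11, 13.
Union after reading c: {1, 3, 4}.
Now take the lambda-closure:
From 4 via lambda: add 8.
From 8 via lambda: add 10.
From 10 via lambda: add 13.
No new states can be added; the closed set is {1, 3, 4, 8, 10, 13}.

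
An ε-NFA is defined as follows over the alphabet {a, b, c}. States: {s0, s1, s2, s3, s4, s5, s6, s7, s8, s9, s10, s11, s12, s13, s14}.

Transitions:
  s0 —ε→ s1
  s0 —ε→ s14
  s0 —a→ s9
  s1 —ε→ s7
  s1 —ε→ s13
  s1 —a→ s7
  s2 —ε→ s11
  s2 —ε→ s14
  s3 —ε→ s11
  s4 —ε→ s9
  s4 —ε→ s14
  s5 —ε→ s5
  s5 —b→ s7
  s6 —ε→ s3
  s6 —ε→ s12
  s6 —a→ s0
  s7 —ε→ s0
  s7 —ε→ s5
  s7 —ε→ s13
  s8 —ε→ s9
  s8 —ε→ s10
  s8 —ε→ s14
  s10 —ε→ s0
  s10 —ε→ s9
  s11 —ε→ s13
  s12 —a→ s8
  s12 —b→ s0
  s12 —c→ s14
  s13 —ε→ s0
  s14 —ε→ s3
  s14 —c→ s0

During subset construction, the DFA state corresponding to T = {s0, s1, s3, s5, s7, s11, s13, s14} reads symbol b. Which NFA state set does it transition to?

s5 on b → {s7}.
No b-transition from s0, s1, s3, s7, s11, s13, s14.
Union after reading b: {s7}.
Now take the ε-closure:
From s7 via ε: add s0, s5, s13.
From s0 via ε: add s1, s14.
From s14 via ε: add s3.
From s3 via ε: add s11.
No new states can be added; the closed set is {s0, s1, s3, s5, s7, s11, s13, s14}.

{s0, s1, s3, s5, s7, s11, s13, s14}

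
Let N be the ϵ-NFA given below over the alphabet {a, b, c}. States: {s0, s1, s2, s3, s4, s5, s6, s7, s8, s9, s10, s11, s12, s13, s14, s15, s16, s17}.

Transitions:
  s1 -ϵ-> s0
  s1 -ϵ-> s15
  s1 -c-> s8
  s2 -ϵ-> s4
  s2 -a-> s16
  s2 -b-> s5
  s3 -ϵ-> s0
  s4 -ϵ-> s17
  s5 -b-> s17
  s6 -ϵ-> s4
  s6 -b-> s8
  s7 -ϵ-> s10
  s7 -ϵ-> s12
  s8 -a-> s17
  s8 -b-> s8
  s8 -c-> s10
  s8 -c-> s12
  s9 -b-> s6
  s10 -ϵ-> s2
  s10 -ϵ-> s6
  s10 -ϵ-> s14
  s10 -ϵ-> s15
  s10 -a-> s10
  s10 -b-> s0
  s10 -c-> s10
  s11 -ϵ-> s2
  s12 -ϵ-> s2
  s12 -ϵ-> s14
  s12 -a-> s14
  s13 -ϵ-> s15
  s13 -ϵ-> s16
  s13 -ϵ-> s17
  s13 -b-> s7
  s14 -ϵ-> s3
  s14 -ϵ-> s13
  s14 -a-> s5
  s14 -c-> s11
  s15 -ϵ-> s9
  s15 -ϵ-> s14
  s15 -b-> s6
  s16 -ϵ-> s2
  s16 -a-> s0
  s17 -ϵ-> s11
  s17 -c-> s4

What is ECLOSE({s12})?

{s0, s2, s3, s4, s9, s11, s12, s13, s14, s15, s16, s17}

Start with {s12}.
From s12 via ϵ: add s2, s14.
From s2 via ϵ: add s4.
From s14 via ϵ: add s3, s13.
From s3 via ϵ: add s0.
From s4 via ϵ: add s17.
From s13 via ϵ: add s15, s16.
From s15 via ϵ: add s9.
From s17 via ϵ: add s11.
No new states can be added; the closed set is {s0, s2, s3, s4, s9, s11, s12, s13, s14, s15, s16, s17}.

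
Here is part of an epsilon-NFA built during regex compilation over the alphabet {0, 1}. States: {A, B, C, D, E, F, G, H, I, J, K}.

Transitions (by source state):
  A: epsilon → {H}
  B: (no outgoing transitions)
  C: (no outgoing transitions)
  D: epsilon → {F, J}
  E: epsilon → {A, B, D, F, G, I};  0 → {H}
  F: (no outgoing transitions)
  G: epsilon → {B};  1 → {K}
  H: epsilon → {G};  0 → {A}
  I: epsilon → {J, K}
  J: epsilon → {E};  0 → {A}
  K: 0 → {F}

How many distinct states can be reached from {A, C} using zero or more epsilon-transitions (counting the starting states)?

Start with {A, C}.
From A via epsilon: add H.
From H via epsilon: add G.
From G via epsilon: add B.
epsilon-closure = {A, B, C, G, H}, which has 5 states.

5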